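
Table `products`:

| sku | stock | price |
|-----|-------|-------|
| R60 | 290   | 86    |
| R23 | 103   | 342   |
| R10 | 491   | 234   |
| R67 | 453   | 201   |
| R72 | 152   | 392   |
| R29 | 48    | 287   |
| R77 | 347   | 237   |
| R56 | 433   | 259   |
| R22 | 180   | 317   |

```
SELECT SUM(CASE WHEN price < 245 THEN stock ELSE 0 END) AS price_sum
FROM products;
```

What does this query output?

sku=R60: ✓ → 290
sku=R23: ✗
sku=R10: ✓ → 491
sku=R67: ✓ → 453
sku=R72: ✗
sku=R29: ✗
sku=R77: ✓ → 347
sku=R56: ✗
sku=R22: ✗
price_sum = 290 + 491 + 453 + 347 = 1581

1581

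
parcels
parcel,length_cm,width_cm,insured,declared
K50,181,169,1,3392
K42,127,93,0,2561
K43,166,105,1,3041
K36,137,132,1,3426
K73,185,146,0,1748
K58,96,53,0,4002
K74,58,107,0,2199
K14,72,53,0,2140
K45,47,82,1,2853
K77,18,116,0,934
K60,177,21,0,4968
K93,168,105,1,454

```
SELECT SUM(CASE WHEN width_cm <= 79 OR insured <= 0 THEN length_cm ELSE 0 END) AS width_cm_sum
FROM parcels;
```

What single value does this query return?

parcel=K50: ✗
parcel=K42: ✓ → 127
parcel=K43: ✗
parcel=K36: ✗
parcel=K73: ✓ → 185
parcel=K58: ✓ → 96
parcel=K74: ✓ → 58
parcel=K14: ✓ → 72
parcel=K45: ✗
parcel=K77: ✓ → 18
parcel=K60: ✓ → 177
parcel=K93: ✗
width_cm_sum = 127 + 185 + 96 + 58 + 72 + 18 + 177 = 733

733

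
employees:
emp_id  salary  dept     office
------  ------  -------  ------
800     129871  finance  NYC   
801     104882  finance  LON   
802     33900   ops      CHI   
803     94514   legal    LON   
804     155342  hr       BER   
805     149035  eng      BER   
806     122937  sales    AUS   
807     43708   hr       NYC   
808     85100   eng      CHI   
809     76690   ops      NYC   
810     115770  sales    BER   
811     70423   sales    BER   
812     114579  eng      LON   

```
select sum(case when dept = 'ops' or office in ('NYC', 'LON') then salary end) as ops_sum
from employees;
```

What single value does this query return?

598144

emp_id=800: ✓ → 129871
emp_id=801: ✓ → 104882
emp_id=802: ✓ → 33900
emp_id=803: ✓ → 94514
emp_id=804: ✗
emp_id=805: ✗
emp_id=806: ✗
emp_id=807: ✓ → 43708
emp_id=808: ✗
emp_id=809: ✓ → 76690
emp_id=810: ✗
emp_id=811: ✗
emp_id=812: ✓ → 114579
ops_sum = 129871 + 104882 + 33900 + 94514 + 43708 + 76690 + 114579 = 598144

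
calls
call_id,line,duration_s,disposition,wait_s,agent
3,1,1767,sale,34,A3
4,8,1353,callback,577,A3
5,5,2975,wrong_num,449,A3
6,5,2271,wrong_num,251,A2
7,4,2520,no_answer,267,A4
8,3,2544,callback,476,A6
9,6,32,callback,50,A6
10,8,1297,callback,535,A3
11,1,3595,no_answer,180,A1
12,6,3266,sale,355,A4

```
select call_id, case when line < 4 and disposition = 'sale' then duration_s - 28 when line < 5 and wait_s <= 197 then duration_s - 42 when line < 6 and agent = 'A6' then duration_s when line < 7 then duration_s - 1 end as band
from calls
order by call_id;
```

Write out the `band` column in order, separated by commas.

call_id=3: line < 4 and disposition = 'sale' → 1739
call_id=4: (no match → NULL) → NULL
call_id=5: line < 7 → 2974
call_id=6: line < 7 → 2270
call_id=7: line < 7 → 2519
call_id=8: line < 6 and agent = 'A6' → 2544
call_id=9: line < 7 → 31
call_id=10: (no match → NULL) → NULL
call_id=11: line < 5 and wait_s <= 197 → 3553
call_id=12: line < 7 → 3265

1739, NULL, 2974, 2270, 2519, 2544, 31, NULL, 3553, 3265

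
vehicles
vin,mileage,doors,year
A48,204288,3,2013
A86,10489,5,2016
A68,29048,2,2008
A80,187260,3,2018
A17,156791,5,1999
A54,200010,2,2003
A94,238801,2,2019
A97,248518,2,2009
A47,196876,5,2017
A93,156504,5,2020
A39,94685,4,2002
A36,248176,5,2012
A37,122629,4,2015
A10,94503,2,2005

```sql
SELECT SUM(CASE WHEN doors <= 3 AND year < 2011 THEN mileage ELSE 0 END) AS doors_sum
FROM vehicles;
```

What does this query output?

vin=A48: ✗
vin=A86: ✗
vin=A68: ✓ → 29048
vin=A80: ✗
vin=A17: ✗
vin=A54: ✓ → 200010
vin=A94: ✗
vin=A97: ✓ → 248518
vin=A47: ✗
vin=A93: ✗
vin=A39: ✗
vin=A36: ✗
vin=A37: ✗
vin=A10: ✓ → 94503
doors_sum = 29048 + 200010 + 248518 + 94503 = 572079

572079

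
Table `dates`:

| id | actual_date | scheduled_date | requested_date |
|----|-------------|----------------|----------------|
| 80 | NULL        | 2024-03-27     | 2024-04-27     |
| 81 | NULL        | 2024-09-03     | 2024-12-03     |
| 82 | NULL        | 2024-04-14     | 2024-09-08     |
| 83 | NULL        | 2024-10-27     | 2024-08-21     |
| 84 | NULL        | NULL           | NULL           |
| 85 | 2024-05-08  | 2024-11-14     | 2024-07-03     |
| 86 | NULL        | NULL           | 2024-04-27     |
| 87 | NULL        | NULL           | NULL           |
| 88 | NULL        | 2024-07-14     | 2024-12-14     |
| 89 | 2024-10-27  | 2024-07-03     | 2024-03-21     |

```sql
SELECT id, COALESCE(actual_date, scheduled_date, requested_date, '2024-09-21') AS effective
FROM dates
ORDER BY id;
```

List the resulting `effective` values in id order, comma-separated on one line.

id=80: actual_date=NULL, scheduled_date=2024-03-27 → 2024-03-27
id=81: actual_date=NULL, scheduled_date=2024-09-03 → 2024-09-03
id=82: actual_date=NULL, scheduled_date=2024-04-14 → 2024-04-14
id=83: actual_date=NULL, scheduled_date=2024-10-27 → 2024-10-27
id=84: actual_date=NULL, scheduled_date=NULL, requested_date=NULL, → literal 2024-09-21 → 2024-09-21
id=85: actual_date=2024-05-08 → 2024-05-08
id=86: actual_date=NULL, scheduled_date=NULL, requested_date=2024-04-27 → 2024-04-27
id=87: actual_date=NULL, scheduled_date=NULL, requested_date=NULL, → literal 2024-09-21 → 2024-09-21
id=88: actual_date=NULL, scheduled_date=2024-07-14 → 2024-07-14
id=89: actual_date=2024-10-27 → 2024-10-27

2024-03-27, 2024-09-03, 2024-04-14, 2024-10-27, 2024-09-21, 2024-05-08, 2024-04-27, 2024-09-21, 2024-07-14, 2024-10-27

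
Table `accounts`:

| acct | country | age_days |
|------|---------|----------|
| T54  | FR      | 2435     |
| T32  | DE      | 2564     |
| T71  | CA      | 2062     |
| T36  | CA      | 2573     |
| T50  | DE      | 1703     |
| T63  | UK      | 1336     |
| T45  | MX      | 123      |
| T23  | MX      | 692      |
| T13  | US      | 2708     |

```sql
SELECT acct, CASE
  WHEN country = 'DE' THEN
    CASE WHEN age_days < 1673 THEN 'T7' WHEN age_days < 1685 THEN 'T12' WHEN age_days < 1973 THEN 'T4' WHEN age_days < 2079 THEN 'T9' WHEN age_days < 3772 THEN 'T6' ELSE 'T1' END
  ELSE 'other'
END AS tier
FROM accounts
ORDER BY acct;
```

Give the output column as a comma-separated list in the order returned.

other, other, T6, other, other, T4, other, other, other

acct=T13: country='US' → outer ELSE → other
acct=T23: country='MX' → outer ELSE → other
acct=T32: country='DE' → inner[age_days < 3772] → T6
acct=T36: country='CA' → outer ELSE → other
acct=T45: country='MX' → outer ELSE → other
acct=T50: country='DE' → inner[age_days < 1973] → T4
acct=T54: country='FR' → outer ELSE → other
acct=T63: country='UK' → outer ELSE → other
acct=T71: country='CA' → outer ELSE → other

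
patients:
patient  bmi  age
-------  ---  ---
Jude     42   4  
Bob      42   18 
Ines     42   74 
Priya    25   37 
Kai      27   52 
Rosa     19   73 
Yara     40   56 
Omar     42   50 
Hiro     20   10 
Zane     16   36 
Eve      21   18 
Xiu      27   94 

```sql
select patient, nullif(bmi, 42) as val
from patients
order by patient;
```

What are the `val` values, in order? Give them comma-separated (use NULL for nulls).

patient=Bob: bmi=42 vs 42: equal → NULL
patient=Eve: bmi=21 vs 42: differ → 21
patient=Hiro: bmi=20 vs 42: differ → 20
patient=Ines: bmi=42 vs 42: equal → NULL
patient=Jude: bmi=42 vs 42: equal → NULL
patient=Kai: bmi=27 vs 42: differ → 27
patient=Omar: bmi=42 vs 42: equal → NULL
patient=Priya: bmi=25 vs 42: differ → 25
patient=Rosa: bmi=19 vs 42: differ → 19
patient=Xiu: bmi=27 vs 42: differ → 27
patient=Yara: bmi=40 vs 42: differ → 40
patient=Zane: bmi=16 vs 42: differ → 16

NULL, 21, 20, NULL, NULL, 27, NULL, 25, 19, 27, 40, 16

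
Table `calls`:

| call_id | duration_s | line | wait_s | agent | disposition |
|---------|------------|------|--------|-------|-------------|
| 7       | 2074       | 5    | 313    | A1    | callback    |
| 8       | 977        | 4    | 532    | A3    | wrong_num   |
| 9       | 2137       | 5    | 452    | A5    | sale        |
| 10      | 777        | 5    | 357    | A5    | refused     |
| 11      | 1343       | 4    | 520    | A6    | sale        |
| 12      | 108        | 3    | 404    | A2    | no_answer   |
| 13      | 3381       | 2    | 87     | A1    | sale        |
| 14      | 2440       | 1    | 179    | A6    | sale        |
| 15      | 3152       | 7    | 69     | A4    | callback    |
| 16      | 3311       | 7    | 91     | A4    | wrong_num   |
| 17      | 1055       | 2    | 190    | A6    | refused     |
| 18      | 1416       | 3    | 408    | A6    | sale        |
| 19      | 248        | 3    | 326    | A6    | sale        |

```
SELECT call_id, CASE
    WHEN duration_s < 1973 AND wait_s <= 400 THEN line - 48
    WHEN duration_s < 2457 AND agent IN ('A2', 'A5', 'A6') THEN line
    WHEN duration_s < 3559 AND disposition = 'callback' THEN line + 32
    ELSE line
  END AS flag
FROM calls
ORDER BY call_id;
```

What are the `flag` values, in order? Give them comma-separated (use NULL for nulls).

37, 4, 5, -43, 4, 3, 2, 1, 39, 7, -46, 3, -45

call_id=7: duration_s < 3559 AND disposition = 'callback' → 37
call_id=8: ELSE → 4
call_id=9: duration_s < 2457 AND agent IN ('A2', 'A5', 'A6') → 5
call_id=10: duration_s < 1973 AND wait_s <= 400 → -43
call_id=11: duration_s < 2457 AND agent IN ('A2', 'A5', 'A6') → 4
call_id=12: duration_s < 2457 AND agent IN ('A2', 'A5', 'A6') → 3
call_id=13: ELSE → 2
call_id=14: duration_s < 2457 AND agent IN ('A2', 'A5', 'A6') → 1
call_id=15: duration_s < 3559 AND disposition = 'callback' → 39
call_id=16: ELSE → 7
call_id=17: duration_s < 1973 AND wait_s <= 400 → -46
call_id=18: duration_s < 2457 AND agent IN ('A2', 'A5', 'A6') → 3
call_id=19: duration_s < 1973 AND wait_s <= 400 → -45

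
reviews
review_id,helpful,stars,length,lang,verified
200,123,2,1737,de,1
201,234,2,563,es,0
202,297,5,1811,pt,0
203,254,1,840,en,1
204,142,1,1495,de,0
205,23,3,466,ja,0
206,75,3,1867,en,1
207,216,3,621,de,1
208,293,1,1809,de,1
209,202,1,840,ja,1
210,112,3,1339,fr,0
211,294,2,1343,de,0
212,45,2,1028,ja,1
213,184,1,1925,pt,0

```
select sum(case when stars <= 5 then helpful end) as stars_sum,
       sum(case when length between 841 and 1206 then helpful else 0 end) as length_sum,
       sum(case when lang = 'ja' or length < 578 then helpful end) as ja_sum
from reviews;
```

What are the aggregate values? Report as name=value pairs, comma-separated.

[stars_sum: stars <= 5]
review_id=200: ✓ → 123
review_id=201: ✓ → 234
review_id=202: ✓ → 297
review_id=203: ✓ → 254
review_id=204: ✓ → 142
review_id=205: ✓ → 23
review_id=206: ✓ → 75
review_id=207: ✓ → 216
review_id=208: ✓ → 293
review_id=209: ✓ → 202
review_id=210: ✓ → 112
review_id=211: ✓ → 294
review_id=212: ✓ → 45
review_id=213: ✓ → 184
stars_sum = 123 + 234 + 297 + 254 + 142 + 23 + 75 + 216 + 293 + 202 + 112 + 294 + 45 + 184 = 2494
—
[length_sum: length between 841 and 1206]
review_id=200: ✗
review_id=201: ✗
review_id=202: ✗
review_id=203: ✗
review_id=204: ✗
review_id=205: ✗
review_id=206: ✗
review_id=207: ✗
review_id=208: ✗
review_id=209: ✗
review_id=210: ✗
review_id=211: ✗
review_id=212: ✓ → 45
review_id=213: ✗
length_sum = 45
—
[ja_sum: lang = 'ja' or length < 578]
review_id=200: ✗
review_id=201: ✓ → 234
review_id=202: ✗
review_id=203: ✗
review_id=204: ✗
review_id=205: ✓ → 23
review_id=206: ✗
review_id=207: ✗
review_id=208: ✗
review_id=209: ✓ → 202
review_id=210: ✗
review_id=211: ✗
review_id=212: ✓ → 45
review_id=213: ✗
ja_sum = 234 + 23 + 202 + 45 = 504

stars_sum=2494, length_sum=45, ja_sum=504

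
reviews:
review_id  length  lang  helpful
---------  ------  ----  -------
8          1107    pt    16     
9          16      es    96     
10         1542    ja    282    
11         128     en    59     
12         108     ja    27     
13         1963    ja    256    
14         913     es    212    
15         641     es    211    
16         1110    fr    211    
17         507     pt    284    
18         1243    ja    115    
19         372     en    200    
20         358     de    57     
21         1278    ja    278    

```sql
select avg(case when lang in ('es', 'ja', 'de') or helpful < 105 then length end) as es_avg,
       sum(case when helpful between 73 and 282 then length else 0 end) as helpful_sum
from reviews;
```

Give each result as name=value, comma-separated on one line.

es_avg=845.1818181818, helpful_sum=9078

[es_avg: lang in ('es', 'ja', 'de') or helpful < 105]
review_id=8: ✓ → 1107
review_id=9: ✓ → 16
review_id=10: ✓ → 1542
review_id=11: ✓ → 128
review_id=12: ✓ → 108
review_id=13: ✓ → 1963
review_id=14: ✓ → 913
review_id=15: ✓ → 641
review_id=16: ✗
review_id=17: ✗
review_id=18: ✓ → 1243
review_id=19: ✗
review_id=20: ✓ → 358
review_id=21: ✓ → 1278
es_avg = (1107 + 16 + 1542 + 128 + 108 + 1963 + 913 + 641 + 1243 + 358 + 1278) / 11 = 845.1818181818
—
[helpful_sum: helpful between 73 and 282]
review_id=8: ✗
review_id=9: ✓ → 16
review_id=10: ✓ → 1542
review_id=11: ✗
review_id=12: ✗
review_id=13: ✓ → 1963
review_id=14: ✓ → 913
review_id=15: ✓ → 641
review_id=16: ✓ → 1110
review_id=17: ✗
review_id=18: ✓ → 1243
review_id=19: ✓ → 372
review_id=20: ✗
review_id=21: ✓ → 1278
helpful_sum = 16 + 1542 + 1963 + 913 + 641 + 1110 + 1243 + 372 + 1278 = 9078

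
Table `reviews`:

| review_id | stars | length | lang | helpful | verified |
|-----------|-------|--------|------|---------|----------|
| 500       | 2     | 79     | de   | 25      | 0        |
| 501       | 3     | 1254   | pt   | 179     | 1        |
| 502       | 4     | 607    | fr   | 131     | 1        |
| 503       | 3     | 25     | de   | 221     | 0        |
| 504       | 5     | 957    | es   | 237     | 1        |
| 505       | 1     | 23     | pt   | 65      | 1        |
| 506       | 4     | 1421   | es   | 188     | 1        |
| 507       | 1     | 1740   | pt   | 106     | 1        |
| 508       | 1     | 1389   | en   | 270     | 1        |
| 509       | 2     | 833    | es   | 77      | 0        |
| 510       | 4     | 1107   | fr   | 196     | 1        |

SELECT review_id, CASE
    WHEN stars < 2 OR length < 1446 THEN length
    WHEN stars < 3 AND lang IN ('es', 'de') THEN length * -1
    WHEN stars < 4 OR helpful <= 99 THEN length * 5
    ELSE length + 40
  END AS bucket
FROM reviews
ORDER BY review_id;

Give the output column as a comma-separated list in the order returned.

review_id=500: stars < 2 OR length < 1446 → 79
review_id=501: stars < 2 OR length < 1446 → 1254
review_id=502: stars < 2 OR length < 1446 → 607
review_id=503: stars < 2 OR length < 1446 → 25
review_id=504: stars < 2 OR length < 1446 → 957
review_id=505: stars < 2 OR length < 1446 → 23
review_id=506: stars < 2 OR length < 1446 → 1421
review_id=507: stars < 2 OR length < 1446 → 1740
review_id=508: stars < 2 OR length < 1446 → 1389
review_id=509: stars < 2 OR length < 1446 → 833
review_id=510: stars < 2 OR length < 1446 → 1107

79, 1254, 607, 25, 957, 23, 1421, 1740, 1389, 833, 1107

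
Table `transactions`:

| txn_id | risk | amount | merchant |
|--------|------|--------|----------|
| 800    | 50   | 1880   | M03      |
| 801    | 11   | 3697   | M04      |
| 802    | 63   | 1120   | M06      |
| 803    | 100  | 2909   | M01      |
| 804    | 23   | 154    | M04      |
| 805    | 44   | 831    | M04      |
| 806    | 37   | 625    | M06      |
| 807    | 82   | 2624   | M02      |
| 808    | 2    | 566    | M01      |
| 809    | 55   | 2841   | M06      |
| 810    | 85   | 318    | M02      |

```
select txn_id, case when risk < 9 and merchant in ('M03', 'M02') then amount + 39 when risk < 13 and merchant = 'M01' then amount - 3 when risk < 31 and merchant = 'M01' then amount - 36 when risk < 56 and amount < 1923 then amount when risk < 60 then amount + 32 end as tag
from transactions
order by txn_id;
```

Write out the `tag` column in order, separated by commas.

1880, 3729, NULL, NULL, 154, 831, 625, NULL, 563, 2873, NULL

txn_id=800: risk < 56 and amount < 1923 → 1880
txn_id=801: risk < 60 → 3729
txn_id=802: (no match → NULL) → NULL
txn_id=803: (no match → NULL) → NULL
txn_id=804: risk < 56 and amount < 1923 → 154
txn_id=805: risk < 56 and amount < 1923 → 831
txn_id=806: risk < 56 and amount < 1923 → 625
txn_id=807: (no match → NULL) → NULL
txn_id=808: risk < 13 and merchant = 'M01' → 563
txn_id=809: risk < 60 → 2873
txn_id=810: (no match → NULL) → NULL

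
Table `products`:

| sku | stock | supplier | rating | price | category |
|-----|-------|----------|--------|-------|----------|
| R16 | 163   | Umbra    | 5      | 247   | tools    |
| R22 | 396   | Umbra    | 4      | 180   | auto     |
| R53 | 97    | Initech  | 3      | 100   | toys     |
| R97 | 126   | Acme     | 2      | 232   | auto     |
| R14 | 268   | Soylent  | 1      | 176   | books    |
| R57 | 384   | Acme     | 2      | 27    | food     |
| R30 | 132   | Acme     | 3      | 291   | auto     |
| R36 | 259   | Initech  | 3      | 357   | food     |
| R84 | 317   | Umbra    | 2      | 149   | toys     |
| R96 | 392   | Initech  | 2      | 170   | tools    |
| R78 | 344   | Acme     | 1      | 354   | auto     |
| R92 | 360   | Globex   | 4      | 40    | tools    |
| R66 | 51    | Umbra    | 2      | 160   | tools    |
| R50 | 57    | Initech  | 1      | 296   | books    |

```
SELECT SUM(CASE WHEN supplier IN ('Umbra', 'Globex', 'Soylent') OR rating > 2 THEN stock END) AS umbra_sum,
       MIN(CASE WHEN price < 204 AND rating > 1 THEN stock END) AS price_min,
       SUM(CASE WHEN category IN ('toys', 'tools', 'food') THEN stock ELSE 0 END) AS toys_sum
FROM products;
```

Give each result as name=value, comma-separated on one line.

umbra_sum=2043, price_min=51, toys_sum=2023

[umbra_sum: supplier IN ('Umbra', 'Globex', 'Soylent') OR rating > 2]
sku=R16: ✓ → 163
sku=R22: ✓ → 396
sku=R53: ✓ → 97
sku=R97: ✗
sku=R14: ✓ → 268
sku=R57: ✗
sku=R30: ✓ → 132
sku=R36: ✓ → 259
sku=R84: ✓ → 317
sku=R96: ✗
sku=R78: ✗
sku=R92: ✓ → 360
sku=R66: ✓ → 51
sku=R50: ✗
umbra_sum = 163 + 396 + 97 + 268 + 132 + 259 + 317 + 360 + 51 = 2043
—
[price_min: price < 204 AND rating > 1]
sku=R16: ✗
sku=R22: ✓ → 396
sku=R53: ✓ → 97
sku=R97: ✗
sku=R14: ✗
sku=R57: ✓ → 384
sku=R30: ✗
sku=R36: ✗
sku=R84: ✓ → 317
sku=R96: ✓ → 392
sku=R78: ✗
sku=R92: ✓ → 360
sku=R66: ✓ → 51
sku=R50: ✗
price_min = MIN(396, 97, 384, 317, 392, 360, 51) = 51
—
[toys_sum: category IN ('toys', 'tools', 'food')]
sku=R16: ✓ → 163
sku=R22: ✗
sku=R53: ✓ → 97
sku=R97: ✗
sku=R14: ✗
sku=R57: ✓ → 384
sku=R30: ✗
sku=R36: ✓ → 259
sku=R84: ✓ → 317
sku=R96: ✓ → 392
sku=R78: ✗
sku=R92: ✓ → 360
sku=R66: ✓ → 51
sku=R50: ✗
toys_sum = 163 + 97 + 384 + 259 + 317 + 392 + 360 + 51 = 2023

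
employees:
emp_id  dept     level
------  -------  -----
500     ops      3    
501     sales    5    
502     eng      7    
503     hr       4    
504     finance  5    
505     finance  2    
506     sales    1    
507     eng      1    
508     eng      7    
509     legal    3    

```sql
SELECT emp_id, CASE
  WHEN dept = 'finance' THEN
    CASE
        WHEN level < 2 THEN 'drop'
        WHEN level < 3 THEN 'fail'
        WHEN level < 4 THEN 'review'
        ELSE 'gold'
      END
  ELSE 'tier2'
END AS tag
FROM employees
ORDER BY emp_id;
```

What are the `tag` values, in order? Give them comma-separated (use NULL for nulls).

emp_id=500: dept='ops' → outer ELSE → tier2
emp_id=501: dept='sales' → outer ELSE → tier2
emp_id=502: dept='eng' → outer ELSE → tier2
emp_id=503: dept='hr' → outer ELSE → tier2
emp_id=504: dept='finance' → inner[ELSE] → gold
emp_id=505: dept='finance' → inner[level < 3] → fail
emp_id=506: dept='sales' → outer ELSE → tier2
emp_id=507: dept='eng' → outer ELSE → tier2
emp_id=508: dept='eng' → outer ELSE → tier2
emp_id=509: dept='legal' → outer ELSE → tier2

tier2, tier2, tier2, tier2, gold, fail, tier2, tier2, tier2, tier2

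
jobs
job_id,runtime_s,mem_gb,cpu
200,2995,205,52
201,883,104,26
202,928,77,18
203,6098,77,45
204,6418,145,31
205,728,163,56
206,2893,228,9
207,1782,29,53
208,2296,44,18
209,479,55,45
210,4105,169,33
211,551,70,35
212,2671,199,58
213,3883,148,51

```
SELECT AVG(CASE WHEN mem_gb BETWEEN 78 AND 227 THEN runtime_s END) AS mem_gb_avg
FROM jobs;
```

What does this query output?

job_id=200: ✓ → 2995
job_id=201: ✓ → 883
job_id=202: ✗
job_id=203: ✗
job_id=204: ✓ → 6418
job_id=205: ✓ → 728
job_id=206: ✗
job_id=207: ✗
job_id=208: ✗
job_id=209: ✗
job_id=210: ✓ → 4105
job_id=211: ✗
job_id=212: ✓ → 2671
job_id=213: ✓ → 3883
mem_gb_avg = (2995 + 883 + 6418 + 728 + 4105 + 2671 + 3883) / 7 = 3097.5714285714

3097.5714285714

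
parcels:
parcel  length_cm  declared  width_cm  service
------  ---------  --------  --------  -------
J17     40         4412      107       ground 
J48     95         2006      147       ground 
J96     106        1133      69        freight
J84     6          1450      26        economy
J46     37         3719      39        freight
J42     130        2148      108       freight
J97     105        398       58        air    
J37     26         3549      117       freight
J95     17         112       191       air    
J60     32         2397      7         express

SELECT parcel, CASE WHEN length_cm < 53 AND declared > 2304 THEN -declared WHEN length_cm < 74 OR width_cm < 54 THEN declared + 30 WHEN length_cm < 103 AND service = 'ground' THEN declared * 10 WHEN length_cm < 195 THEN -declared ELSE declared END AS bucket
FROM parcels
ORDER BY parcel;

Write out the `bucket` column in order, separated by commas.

-4412, -3549, -2148, -3719, 20060, -2397, 1480, 142, -1133, -398

parcel=J17: length_cm < 53 AND declared > 2304 → -4412
parcel=J37: length_cm < 53 AND declared > 2304 → -3549
parcel=J42: length_cm < 195 → -2148
parcel=J46: length_cm < 53 AND declared > 2304 → -3719
parcel=J48: length_cm < 103 AND service = 'ground' → 20060
parcel=J60: length_cm < 53 AND declared > 2304 → -2397
parcel=J84: length_cm < 74 OR width_cm < 54 → 1480
parcel=J95: length_cm < 74 OR width_cm < 54 → 142
parcel=J96: length_cm < 195 → -1133
parcel=J97: length_cm < 195 → -398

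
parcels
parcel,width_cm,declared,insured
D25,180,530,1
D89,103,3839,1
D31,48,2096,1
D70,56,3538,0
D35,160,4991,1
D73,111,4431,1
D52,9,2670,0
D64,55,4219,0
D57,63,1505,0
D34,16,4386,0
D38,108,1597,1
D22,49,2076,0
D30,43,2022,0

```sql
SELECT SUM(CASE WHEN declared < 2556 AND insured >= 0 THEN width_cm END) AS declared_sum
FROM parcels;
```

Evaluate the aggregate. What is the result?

491

parcel=D25: ✓ → 180
parcel=D89: ✗
parcel=D31: ✓ → 48
parcel=D70: ✗
parcel=D35: ✗
parcel=D73: ✗
parcel=D52: ✗
parcel=D64: ✗
parcel=D57: ✓ → 63
parcel=D34: ✗
parcel=D38: ✓ → 108
parcel=D22: ✓ → 49
parcel=D30: ✓ → 43
declared_sum = 180 + 48 + 63 + 108 + 49 + 43 = 491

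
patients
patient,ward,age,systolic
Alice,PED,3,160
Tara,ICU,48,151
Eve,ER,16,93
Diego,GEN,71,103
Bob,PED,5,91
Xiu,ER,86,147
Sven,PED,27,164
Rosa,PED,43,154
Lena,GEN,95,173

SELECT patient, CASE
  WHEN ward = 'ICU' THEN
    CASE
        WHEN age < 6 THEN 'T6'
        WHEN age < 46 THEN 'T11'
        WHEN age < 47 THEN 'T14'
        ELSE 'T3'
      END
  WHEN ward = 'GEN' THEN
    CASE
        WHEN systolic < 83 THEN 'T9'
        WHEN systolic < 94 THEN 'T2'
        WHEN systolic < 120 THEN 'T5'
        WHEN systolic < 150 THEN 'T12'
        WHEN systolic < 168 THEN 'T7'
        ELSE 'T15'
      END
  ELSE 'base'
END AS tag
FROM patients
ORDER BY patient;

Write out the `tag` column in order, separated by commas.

base, base, T5, base, T15, base, base, T3, base

patient=Alice: ward='PED' → outer ELSE → base
patient=Bob: ward='PED' → outer ELSE → base
patient=Diego: ward='GEN' → inner[systolic < 120] → T5
patient=Eve: ward='ER' → outer ELSE → base
patient=Lena: ward='GEN' → inner[ELSE] → T15
patient=Rosa: ward='PED' → outer ELSE → base
patient=Sven: ward='PED' → outer ELSE → base
patient=Tara: ward='ICU' → inner[ELSE] → T3
patient=Xiu: ward='ER' → outer ELSE → base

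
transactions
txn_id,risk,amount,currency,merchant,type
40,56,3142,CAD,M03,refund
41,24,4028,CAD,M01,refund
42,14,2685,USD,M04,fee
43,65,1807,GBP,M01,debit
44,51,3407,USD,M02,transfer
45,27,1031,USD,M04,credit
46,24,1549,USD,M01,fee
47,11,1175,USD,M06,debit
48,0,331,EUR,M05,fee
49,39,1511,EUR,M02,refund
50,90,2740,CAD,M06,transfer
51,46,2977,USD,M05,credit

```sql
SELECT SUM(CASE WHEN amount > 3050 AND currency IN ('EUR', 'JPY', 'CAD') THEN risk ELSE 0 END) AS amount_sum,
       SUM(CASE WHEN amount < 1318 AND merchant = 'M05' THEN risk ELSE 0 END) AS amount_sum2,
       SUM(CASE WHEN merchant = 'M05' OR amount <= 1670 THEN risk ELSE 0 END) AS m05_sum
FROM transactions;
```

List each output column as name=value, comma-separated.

[amount_sum: amount > 3050 AND currency IN ('EUR', 'JPY', 'CAD')]
txn_id=40: ✓ → 56
txn_id=41: ✓ → 24
txn_id=42: ✗
txn_id=43: ✗
txn_id=44: ✗
txn_id=45: ✗
txn_id=46: ✗
txn_id=47: ✗
txn_id=48: ✗
txn_id=49: ✗
txn_id=50: ✗
txn_id=51: ✗
amount_sum = 56 + 24 = 80
—
[amount_sum2: amount < 1318 AND merchant = 'M05']
txn_id=40: ✗
txn_id=41: ✗
txn_id=42: ✗
txn_id=43: ✗
txn_id=44: ✗
txn_id=45: ✗
txn_id=46: ✗
txn_id=47: ✗
txn_id=48: ✓ → 0
txn_id=49: ✗
txn_id=50: ✗
txn_id=51: ✗
amount_sum2 = 0
—
[m05_sum: merchant = 'M05' OR amount <= 1670]
txn_id=40: ✗
txn_id=41: ✗
txn_id=42: ✗
txn_id=43: ✗
txn_id=44: ✗
txn_id=45: ✓ → 27
txn_id=46: ✓ → 24
txn_id=47: ✓ → 11
txn_id=48: ✓ → 0
txn_id=49: ✓ → 39
txn_id=50: ✗
txn_id=51: ✓ → 46
m05_sum = 27 + 24 + 11 + 39 + 46 = 147

amount_sum=80, amount_sum2=0, m05_sum=147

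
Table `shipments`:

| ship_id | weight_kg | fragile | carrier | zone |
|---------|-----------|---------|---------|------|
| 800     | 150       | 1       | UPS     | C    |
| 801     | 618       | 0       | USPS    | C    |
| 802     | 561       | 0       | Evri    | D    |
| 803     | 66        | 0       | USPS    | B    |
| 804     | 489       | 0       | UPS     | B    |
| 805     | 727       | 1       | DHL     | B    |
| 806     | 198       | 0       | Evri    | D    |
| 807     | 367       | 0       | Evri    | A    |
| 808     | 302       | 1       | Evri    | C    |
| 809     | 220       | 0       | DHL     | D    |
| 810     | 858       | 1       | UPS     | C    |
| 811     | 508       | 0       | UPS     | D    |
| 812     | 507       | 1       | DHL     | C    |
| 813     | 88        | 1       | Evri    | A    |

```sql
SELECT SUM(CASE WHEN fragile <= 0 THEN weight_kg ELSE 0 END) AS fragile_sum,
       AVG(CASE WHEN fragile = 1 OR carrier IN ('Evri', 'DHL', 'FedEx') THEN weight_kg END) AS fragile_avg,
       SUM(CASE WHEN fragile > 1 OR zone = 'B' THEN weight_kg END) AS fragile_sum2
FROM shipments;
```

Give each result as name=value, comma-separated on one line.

fragile_sum=3027, fragile_avg=397.8, fragile_sum2=1282

[fragile_sum: fragile <= 0]
ship_id=800: ✗
ship_id=801: ✓ → 618
ship_id=802: ✓ → 561
ship_id=803: ✓ → 66
ship_id=804: ✓ → 489
ship_id=805: ✗
ship_id=806: ✓ → 198
ship_id=807: ✓ → 367
ship_id=808: ✗
ship_id=809: ✓ → 220
ship_id=810: ✗
ship_id=811: ✓ → 508
ship_id=812: ✗
ship_id=813: ✗
fragile_sum = 618 + 561 + 66 + 489 + 198 + 367 + 220 + 508 = 3027
—
[fragile_avg: fragile = 1 OR carrier IN ('Evri', 'DHL', 'FedEx')]
ship_id=800: ✓ → 150
ship_id=801: ✗
ship_id=802: ✓ → 561
ship_id=803: ✗
ship_id=804: ✗
ship_id=805: ✓ → 727
ship_id=806: ✓ → 198
ship_id=807: ✓ → 367
ship_id=808: ✓ → 302
ship_id=809: ✓ → 220
ship_id=810: ✓ → 858
ship_id=811: ✗
ship_id=812: ✓ → 507
ship_id=813: ✓ → 88
fragile_avg = (150 + 561 + 727 + 198 + 367 + 302 + 220 + 858 + 507 + 88) / 10 = 397.8
—
[fragile_sum2: fragile > 1 OR zone = 'B']
ship_id=800: ✗
ship_id=801: ✗
ship_id=802: ✗
ship_id=803: ✓ → 66
ship_id=804: ✓ → 489
ship_id=805: ✓ → 727
ship_id=806: ✗
ship_id=807: ✗
ship_id=808: ✗
ship_id=809: ✗
ship_id=810: ✗
ship_id=811: ✗
ship_id=812: ✗
ship_id=813: ✗
fragile_sum2 = 66 + 489 + 727 = 1282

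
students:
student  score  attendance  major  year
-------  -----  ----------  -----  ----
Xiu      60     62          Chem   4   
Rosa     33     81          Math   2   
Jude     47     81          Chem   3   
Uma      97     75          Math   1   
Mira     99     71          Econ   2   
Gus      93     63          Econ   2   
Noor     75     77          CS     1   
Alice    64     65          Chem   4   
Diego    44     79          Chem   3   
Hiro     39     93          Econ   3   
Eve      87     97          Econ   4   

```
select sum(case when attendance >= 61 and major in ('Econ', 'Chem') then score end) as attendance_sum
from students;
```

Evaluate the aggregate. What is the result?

533

student=Xiu: ✓ → 60
student=Rosa: ✗
student=Jude: ✓ → 47
student=Uma: ✗
student=Mira: ✓ → 99
student=Gus: ✓ → 93
student=Noor: ✗
student=Alice: ✓ → 64
student=Diego: ✓ → 44
student=Hiro: ✓ → 39
student=Eve: ✓ → 87
attendance_sum = 60 + 47 + 99 + 93 + 64 + 44 + 39 + 87 = 533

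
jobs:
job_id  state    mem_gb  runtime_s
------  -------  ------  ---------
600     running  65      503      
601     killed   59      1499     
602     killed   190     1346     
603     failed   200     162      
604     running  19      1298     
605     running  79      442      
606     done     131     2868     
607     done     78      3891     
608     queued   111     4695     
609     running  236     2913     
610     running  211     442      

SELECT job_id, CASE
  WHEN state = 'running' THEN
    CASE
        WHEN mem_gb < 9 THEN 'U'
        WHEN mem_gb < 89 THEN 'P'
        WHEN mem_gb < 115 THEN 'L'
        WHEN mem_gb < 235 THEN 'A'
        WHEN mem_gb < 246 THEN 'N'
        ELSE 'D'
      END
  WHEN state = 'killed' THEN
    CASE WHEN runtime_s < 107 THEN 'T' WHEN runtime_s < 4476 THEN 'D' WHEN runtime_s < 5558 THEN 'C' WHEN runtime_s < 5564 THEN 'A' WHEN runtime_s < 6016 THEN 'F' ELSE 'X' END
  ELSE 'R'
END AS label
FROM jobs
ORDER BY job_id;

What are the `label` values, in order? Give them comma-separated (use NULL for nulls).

job_id=600: state='running' → inner[mem_gb < 89] → P
job_id=601: state='killed' → inner[runtime_s < 4476] → D
job_id=602: state='killed' → inner[runtime_s < 4476] → D
job_id=603: state='failed' → outer ELSE → R
job_id=604: state='running' → inner[mem_gb < 89] → P
job_id=605: state='running' → inner[mem_gb < 89] → P
job_id=606: state='done' → outer ELSE → R
job_id=607: state='done' → outer ELSE → R
job_id=608: state='queued' → outer ELSE → R
job_id=609: state='running' → inner[mem_gb < 246] → N
job_id=610: state='running' → inner[mem_gb < 235] → A

P, D, D, R, P, P, R, R, R, N, A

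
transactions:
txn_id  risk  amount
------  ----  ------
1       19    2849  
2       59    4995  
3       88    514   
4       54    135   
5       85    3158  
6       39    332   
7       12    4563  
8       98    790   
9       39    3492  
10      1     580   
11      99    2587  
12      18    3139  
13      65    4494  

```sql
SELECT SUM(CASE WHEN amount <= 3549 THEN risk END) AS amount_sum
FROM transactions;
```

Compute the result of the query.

540

txn_id=1: ✓ → 19
txn_id=2: ✗
txn_id=3: ✓ → 88
txn_id=4: ✓ → 54
txn_id=5: ✓ → 85
txn_id=6: ✓ → 39
txn_id=7: ✗
txn_id=8: ✓ → 98
txn_id=9: ✓ → 39
txn_id=10: ✓ → 1
txn_id=11: ✓ → 99
txn_id=12: ✓ → 18
txn_id=13: ✗
amount_sum = 19 + 88 + 54 + 85 + 39 + 98 + 39 + 1 + 99 + 18 = 540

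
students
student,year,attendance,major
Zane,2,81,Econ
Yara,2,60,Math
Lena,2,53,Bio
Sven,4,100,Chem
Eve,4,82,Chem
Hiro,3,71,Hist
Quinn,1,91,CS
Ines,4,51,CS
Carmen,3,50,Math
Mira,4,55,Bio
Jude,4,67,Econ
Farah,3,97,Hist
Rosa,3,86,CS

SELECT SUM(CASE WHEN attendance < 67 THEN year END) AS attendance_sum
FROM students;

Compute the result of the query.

15

student=Zane: ✗
student=Yara: ✓ → 2
student=Lena: ✓ → 2
student=Sven: ✗
student=Eve: ✗
student=Hiro: ✗
student=Quinn: ✗
student=Ines: ✓ → 4
student=Carmen: ✓ → 3
student=Mira: ✓ → 4
student=Jude: ✗
student=Farah: ✗
student=Rosa: ✗
attendance_sum = 2 + 2 + 4 + 3 + 4 = 15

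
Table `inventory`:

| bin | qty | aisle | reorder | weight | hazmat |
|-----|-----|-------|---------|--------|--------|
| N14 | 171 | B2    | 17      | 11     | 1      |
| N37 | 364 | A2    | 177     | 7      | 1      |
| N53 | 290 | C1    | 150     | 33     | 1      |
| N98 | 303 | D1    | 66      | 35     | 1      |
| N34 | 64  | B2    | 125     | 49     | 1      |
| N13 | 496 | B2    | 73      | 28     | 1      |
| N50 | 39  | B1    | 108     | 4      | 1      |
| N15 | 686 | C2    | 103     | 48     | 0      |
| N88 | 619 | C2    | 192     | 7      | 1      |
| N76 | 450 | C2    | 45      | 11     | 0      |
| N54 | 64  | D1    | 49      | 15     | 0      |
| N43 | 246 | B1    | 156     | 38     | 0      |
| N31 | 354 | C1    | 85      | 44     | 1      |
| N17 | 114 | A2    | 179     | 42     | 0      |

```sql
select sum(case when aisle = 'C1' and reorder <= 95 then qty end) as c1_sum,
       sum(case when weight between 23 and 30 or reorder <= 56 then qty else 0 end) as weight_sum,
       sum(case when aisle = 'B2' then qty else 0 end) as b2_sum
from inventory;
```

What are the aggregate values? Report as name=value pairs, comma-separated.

c1_sum=354, weight_sum=1181, b2_sum=731

[c1_sum: aisle = 'C1' and reorder <= 95]
bin=N14: ✗
bin=N37: ✗
bin=N53: ✗
bin=N98: ✗
bin=N34: ✗
bin=N13: ✗
bin=N50: ✗
bin=N15: ✗
bin=N88: ✗
bin=N76: ✗
bin=N54: ✗
bin=N43: ✗
bin=N31: ✓ → 354
bin=N17: ✗
c1_sum = 354
—
[weight_sum: weight between 23 and 30 or reorder <= 56]
bin=N14: ✓ → 171
bin=N37: ✗
bin=N53: ✗
bin=N98: ✗
bin=N34: ✗
bin=N13: ✓ → 496
bin=N50: ✗
bin=N15: ✗
bin=N88: ✗
bin=N76: ✓ → 450
bin=N54: ✓ → 64
bin=N43: ✗
bin=N31: ✗
bin=N17: ✗
weight_sum = 171 + 496 + 450 + 64 = 1181
—
[b2_sum: aisle = 'B2']
bin=N14: ✓ → 171
bin=N37: ✗
bin=N53: ✗
bin=N98: ✗
bin=N34: ✓ → 64
bin=N13: ✓ → 496
bin=N50: ✗
bin=N15: ✗
bin=N88: ✗
bin=N76: ✗
bin=N54: ✗
bin=N43: ✗
bin=N31: ✗
bin=N17: ✗
b2_sum = 171 + 64 + 496 = 731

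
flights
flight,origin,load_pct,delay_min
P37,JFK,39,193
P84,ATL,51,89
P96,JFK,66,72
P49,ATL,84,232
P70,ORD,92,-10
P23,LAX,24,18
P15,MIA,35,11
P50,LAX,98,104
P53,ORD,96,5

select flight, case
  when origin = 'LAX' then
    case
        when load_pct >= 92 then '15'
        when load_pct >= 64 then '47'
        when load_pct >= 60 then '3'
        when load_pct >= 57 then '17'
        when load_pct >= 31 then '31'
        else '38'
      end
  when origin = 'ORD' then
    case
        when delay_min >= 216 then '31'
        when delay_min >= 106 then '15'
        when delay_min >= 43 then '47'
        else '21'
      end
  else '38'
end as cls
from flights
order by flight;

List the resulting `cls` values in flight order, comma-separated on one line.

38, 38, 38, 38, 15, 21, 21, 38, 38

flight=P15: origin='MIA' → outer ELSE → 38
flight=P23: origin='LAX' → inner[ELSE] → 38
flight=P37: origin='JFK' → outer ELSE → 38
flight=P49: origin='ATL' → outer ELSE → 38
flight=P50: origin='LAX' → inner[load_pct >= 92] → 15
flight=P53: origin='ORD' → inner[ELSE] → 21
flight=P70: origin='ORD' → inner[ELSE] → 21
flight=P84: origin='ATL' → outer ELSE → 38
flight=P96: origin='JFK' → outer ELSE → 38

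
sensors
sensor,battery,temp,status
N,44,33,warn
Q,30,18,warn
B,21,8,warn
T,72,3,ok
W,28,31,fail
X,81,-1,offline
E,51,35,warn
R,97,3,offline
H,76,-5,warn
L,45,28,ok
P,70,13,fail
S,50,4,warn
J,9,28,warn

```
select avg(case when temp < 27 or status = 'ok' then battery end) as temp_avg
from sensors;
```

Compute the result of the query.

sensor=N: ✗
sensor=Q: ✓ → 30
sensor=B: ✓ → 21
sensor=T: ✓ → 72
sensor=W: ✗
sensor=X: ✓ → 81
sensor=E: ✗
sensor=R: ✓ → 97
sensor=H: ✓ → 76
sensor=L: ✓ → 45
sensor=P: ✓ → 70
sensor=S: ✓ → 50
sensor=J: ✗
temp_avg = (30 + 21 + 72 + 81 + 97 + 76 + 45 + 70 + 50) / 9 = 60.2222222222

60.2222222222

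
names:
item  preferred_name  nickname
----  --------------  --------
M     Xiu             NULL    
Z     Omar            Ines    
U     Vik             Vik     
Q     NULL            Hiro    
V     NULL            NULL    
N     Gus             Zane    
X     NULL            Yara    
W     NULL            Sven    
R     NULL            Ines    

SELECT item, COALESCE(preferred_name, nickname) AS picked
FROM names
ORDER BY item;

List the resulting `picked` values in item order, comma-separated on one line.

item=M: preferred_name=Xiu → Xiu
item=N: preferred_name=Gus → Gus
item=Q: preferred_name=NULL, nickname=Hiro → Hiro
item=R: preferred_name=NULL, nickname=Ines → Ines
item=U: preferred_name=Vik → Vik
item=V: preferred_name=NULL, nickname=NULL (all NULL) → NULL
item=W: preferred_name=NULL, nickname=Sven → Sven
item=X: preferred_name=NULL, nickname=Yara → Yara
item=Z: preferred_name=Omar → Omar

Xiu, Gus, Hiro, Ines, Vik, NULL, Sven, Yara, Omar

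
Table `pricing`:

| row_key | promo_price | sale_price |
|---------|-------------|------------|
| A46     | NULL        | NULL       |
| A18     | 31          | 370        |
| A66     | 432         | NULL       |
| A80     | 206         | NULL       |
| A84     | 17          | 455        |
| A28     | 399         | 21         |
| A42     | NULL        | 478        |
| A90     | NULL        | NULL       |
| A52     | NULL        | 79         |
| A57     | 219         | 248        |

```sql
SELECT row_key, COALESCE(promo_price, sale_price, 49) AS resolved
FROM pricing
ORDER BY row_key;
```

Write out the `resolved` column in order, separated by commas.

row_key=A18: promo_price=31 → 31
row_key=A28: promo_price=399 → 399
row_key=A42: promo_price=NULL, sale_price=478 → 478
row_key=A46: promo_price=NULL, sale_price=NULL, → literal 49 → 49
row_key=A52: promo_price=NULL, sale_price=79 → 79
row_key=A57: promo_price=219 → 219
row_key=A66: promo_price=432 → 432
row_key=A80: promo_price=206 → 206
row_key=A84: promo_price=17 → 17
row_key=A90: promo_price=NULL, sale_price=NULL, → literal 49 → 49

31, 399, 478, 49, 79, 219, 432, 206, 17, 49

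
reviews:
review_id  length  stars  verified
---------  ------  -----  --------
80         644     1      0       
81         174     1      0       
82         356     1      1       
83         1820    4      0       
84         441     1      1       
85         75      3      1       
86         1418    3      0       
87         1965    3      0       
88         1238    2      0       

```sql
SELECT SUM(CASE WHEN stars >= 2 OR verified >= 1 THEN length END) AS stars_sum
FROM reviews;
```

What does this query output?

review_id=80: ✗
review_id=81: ✗
review_id=82: ✓ → 356
review_id=83: ✓ → 1820
review_id=84: ✓ → 441
review_id=85: ✓ → 75
review_id=86: ✓ → 1418
review_id=87: ✓ → 1965
review_id=88: ✓ → 1238
stars_sum = 356 + 1820 + 441 + 75 + 1418 + 1965 + 1238 = 7313

7313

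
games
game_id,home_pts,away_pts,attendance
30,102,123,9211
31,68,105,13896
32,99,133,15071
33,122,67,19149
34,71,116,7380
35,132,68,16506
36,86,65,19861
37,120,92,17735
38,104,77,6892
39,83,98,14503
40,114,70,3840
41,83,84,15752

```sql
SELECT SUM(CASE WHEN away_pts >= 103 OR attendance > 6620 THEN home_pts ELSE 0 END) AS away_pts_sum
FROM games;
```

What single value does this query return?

game_id=30: ✓ → 102
game_id=31: ✓ → 68
game_id=32: ✓ → 99
game_id=33: ✓ → 122
game_id=34: ✓ → 71
game_id=35: ✓ → 132
game_id=36: ✓ → 86
game_id=37: ✓ → 120
game_id=38: ✓ → 104
game_id=39: ✓ → 83
game_id=40: ✗
game_id=41: ✓ → 83
away_pts_sum = 102 + 68 + 99 + 122 + 71 + 132 + 86 + 120 + 104 + 83 + 83 = 1070

1070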